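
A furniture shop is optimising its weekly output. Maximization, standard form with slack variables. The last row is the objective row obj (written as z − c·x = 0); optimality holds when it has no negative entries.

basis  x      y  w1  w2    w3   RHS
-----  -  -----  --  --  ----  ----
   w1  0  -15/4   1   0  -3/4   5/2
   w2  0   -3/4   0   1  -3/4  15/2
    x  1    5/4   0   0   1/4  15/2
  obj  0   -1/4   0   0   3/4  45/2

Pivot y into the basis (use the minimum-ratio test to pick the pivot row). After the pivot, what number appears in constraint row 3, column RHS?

6

Ratio test on column y — row 1: entry -15/4 ≤ 0; row 2: entry -3/4 ≤ 0; row 3: (15/2)/(5/4) = 6. Minimum is 6 at row 3 (x leaves); pivot element 5/4.
Divide row 3 by 5/4; eliminate column y from the other rows.
In the new row 3, the RHS entry is the old entry divided by the pivot: (15/2)/(5/4) = 6.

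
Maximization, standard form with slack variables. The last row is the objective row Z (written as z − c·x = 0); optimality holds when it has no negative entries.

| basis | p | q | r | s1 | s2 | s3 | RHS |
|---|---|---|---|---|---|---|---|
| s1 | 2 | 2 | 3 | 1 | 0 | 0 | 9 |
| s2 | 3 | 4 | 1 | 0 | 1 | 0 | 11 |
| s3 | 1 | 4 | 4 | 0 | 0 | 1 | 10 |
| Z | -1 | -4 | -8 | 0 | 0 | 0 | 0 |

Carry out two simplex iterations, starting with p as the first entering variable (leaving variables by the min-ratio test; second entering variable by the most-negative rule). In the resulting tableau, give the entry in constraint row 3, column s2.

5/7

Ratio test on column p — row 1: 9/2 = 9/2; row 2: 11/3 = 11/3; row 3: 10/1 = 10. Minimum is 11/3 at row 2 (s2 leaves); pivot element 3.
Divide row 2 by 3; eliminate column p from the other rows.
Second iteration: most negative Z-row entry is -23/3 in column r, so r enters.
Ratio test on column r — row 1: (5/3)/(7/3) = 5/7; row 2: (11/3)/(1/3) = 11; row 3: (19/3)/(11/3) = 19/11. Minimum is 5/7 at row 1 (s1 leaves); pivot element 7/3.
Divide row 1 by 7/3; eliminate column r from the other rows.
After both pivots, the entry at constraint row 3, column s2 is 5/7.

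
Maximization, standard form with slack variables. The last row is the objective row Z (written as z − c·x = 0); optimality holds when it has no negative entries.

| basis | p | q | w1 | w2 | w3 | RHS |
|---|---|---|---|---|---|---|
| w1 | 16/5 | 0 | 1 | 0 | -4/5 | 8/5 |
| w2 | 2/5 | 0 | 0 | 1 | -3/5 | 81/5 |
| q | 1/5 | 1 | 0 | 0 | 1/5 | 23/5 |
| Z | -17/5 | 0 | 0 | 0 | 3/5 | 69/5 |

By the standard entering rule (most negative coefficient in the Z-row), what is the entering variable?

Negative Z-row entries: p: -17/5.
The most negative is -17/5 in column p, so p enters.

p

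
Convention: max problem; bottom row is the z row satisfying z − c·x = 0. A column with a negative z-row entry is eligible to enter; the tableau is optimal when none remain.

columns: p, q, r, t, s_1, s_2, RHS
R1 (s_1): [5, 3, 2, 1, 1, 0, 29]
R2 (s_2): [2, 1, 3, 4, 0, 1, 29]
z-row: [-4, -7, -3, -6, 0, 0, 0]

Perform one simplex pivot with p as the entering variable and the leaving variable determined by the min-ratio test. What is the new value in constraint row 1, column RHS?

29/5

Ratio test on column p — row 1: 29/5 = 29/5; row 2: 29/2 = 29/2. Minimum is 29/5 at row 1 (s_1 leaves); pivot element 5.
Divide row 1 by 5; eliminate column p from the other rows.
In the new row 1, the RHS entry is the old entry divided by the pivot: 29/5 = 29/5.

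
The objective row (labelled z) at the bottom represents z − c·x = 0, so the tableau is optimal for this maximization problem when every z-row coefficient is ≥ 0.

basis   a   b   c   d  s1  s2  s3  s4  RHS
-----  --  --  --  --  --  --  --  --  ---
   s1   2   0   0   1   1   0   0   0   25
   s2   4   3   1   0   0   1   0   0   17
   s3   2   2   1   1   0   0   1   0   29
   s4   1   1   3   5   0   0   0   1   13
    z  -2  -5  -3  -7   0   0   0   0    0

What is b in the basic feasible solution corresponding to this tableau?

b is not in the basis, so in the current basic feasible solution b = 0.

0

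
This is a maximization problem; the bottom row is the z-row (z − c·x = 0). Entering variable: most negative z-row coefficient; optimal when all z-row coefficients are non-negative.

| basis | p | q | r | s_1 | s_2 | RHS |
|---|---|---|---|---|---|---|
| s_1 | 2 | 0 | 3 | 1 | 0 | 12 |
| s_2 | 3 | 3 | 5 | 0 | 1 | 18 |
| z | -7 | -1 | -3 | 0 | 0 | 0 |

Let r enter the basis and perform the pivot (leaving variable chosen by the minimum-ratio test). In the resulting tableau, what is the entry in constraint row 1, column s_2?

-3/5

Ratio test on column r — row 1: 12/3 = 4; row 2: 18/5 = 18/5. Minimum is 18/5 at row 2 (s_2 leaves); pivot element 5.
Divide row 2 by 5; eliminate column r from the other rows.
Row 1 update in column s_2: 0 − 3·(1/5) = -3/5.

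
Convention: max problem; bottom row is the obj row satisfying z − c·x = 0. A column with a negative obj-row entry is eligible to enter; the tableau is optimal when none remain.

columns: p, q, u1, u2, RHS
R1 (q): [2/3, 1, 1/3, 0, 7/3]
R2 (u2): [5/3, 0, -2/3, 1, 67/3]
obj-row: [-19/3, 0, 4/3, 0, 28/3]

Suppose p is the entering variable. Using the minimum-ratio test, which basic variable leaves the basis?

q

Column p entries and ratios — q: (7/3)/(2/3) = 7/2; u2: (67/3)/(5/3) = 67/5.
Smallest ratio is 7/2 in the row of q, so q leaves.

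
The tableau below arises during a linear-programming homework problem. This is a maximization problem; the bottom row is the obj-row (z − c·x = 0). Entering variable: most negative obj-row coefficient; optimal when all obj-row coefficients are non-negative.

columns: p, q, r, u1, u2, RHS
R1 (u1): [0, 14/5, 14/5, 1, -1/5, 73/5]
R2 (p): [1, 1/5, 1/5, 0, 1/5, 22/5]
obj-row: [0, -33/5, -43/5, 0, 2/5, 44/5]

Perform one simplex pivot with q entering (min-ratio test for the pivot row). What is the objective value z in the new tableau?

605/14

Ratio test on column q — row 1: (73/5)/(14/5) = 73/14; row 2: (22/5)/(1/5) = 22. Minimum is 73/14 at row 1 (u1 leaves); pivot element 14/5.
Pivot on row 1; the obj-row RHS becomes 44/5 − (-33/5)·(73/14) = 605/14.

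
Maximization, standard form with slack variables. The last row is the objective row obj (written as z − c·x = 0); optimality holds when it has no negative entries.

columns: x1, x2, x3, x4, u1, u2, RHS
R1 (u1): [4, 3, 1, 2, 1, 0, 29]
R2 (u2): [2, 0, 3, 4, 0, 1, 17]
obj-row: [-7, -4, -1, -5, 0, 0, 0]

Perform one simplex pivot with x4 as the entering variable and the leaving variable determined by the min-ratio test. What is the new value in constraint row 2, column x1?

1/2

Ratio test on column x4 — row 1: 29/2 = 29/2; row 2: 17/4 = 17/4. Minimum is 17/4 at row 2 (u2 leaves); pivot element 4.
Divide row 2 by 4; eliminate column x4 from the other rows.
In the new row 2, the x1 entry is the old entry divided by the pivot: 2/4 = 1/2.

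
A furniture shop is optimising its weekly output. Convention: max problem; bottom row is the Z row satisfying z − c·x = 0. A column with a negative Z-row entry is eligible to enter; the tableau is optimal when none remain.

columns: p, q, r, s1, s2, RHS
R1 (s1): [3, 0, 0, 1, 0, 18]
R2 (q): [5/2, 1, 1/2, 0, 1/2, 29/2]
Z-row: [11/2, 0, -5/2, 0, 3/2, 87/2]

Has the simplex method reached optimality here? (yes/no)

The Z-row has a negative entry -5/2 in column r, so it is not optimal.

no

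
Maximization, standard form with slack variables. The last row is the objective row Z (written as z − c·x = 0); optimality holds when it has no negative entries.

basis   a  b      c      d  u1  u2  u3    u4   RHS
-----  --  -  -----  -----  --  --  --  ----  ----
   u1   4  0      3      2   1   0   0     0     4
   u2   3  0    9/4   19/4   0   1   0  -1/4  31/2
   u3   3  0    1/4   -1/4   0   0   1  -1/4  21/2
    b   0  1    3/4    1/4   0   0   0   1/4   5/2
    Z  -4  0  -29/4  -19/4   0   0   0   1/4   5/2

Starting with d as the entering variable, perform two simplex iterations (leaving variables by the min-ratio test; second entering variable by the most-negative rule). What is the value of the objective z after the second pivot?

Ratio test on column d — row 1: 4/2 = 2; row 2: (31/2)/(19/4) = 62/19; row 3: entry -1/4 ≤ 0; row 4: (5/2)/(1/4) = 10. Minimum is 2 at row 1 (u1 leaves); pivot element 2.
Pivot on row 1; the Z-row RHS becomes 5/2 − (-19/4)·2 = 12.
Next entering variable (most negative Z-row entry -1/8): c.
Ratio test on column c — row 1: 2/(3/2) = 4/3; row 2: entry -39/8 ≤ 0; row 3: 11/(5/8) = 88/5; row 4: 2/(3/8) = 16/3. Minimum is 4/3 at row 1 (d leaves); pivot element 3/2.
After the second pivot the Z-row RHS is 12 − (-1/8)·(4/3) = 73/6.

73/6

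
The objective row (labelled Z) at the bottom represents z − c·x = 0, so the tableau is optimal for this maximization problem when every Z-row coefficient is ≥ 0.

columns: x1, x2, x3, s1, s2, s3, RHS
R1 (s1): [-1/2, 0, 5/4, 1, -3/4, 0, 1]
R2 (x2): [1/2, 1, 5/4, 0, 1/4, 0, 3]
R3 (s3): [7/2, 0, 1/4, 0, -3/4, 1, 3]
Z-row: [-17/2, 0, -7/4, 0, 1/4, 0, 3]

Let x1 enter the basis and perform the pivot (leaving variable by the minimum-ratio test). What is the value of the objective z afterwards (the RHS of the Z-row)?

72/7

Ratio test on column x1 — row 1: entry -1/2 ≤ 0; row 2: 3/(1/2) = 6; row 3: 3/(7/2) = 6/7. Minimum is 6/7 at row 3 (s3 leaves); pivot element 7/2.
Pivot on row 3; the Z-row RHS becomes 3 − (-17/2)·(6/7) = 72/7.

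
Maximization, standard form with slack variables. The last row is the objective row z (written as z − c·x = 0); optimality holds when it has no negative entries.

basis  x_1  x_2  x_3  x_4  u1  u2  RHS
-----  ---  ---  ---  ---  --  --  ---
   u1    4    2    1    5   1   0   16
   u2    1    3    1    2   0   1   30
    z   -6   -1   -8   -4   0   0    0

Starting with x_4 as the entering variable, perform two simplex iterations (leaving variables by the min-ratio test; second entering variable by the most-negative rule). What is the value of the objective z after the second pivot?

128

Ratio test on column x_4 — row 1: 16/5 = 16/5; row 2: 30/2 = 15. Minimum is 16/5 at row 1 (u1 leaves); pivot element 5.
Pivot on row 1; the z-row RHS becomes 0 − (-4)·(16/5) = 64/5.
Next entering variable (most negative z-row entry -36/5): x_3.
Ratio test on column x_3 — row 1: (16/5)/(1/5) = 16; row 2: (118/5)/(3/5) = 118/3. Minimum is 16 at row 1 (x_4 leaves); pivot element 1/5.
After the second pivot the z-row RHS is 64/5 − (-36/5)·16 = 128.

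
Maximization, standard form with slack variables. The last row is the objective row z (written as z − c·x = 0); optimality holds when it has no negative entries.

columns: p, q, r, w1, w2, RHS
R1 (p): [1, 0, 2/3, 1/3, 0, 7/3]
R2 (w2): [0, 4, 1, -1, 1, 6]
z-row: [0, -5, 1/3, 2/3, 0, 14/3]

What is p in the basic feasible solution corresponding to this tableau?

p is basic (row 1); its value is the RHS of that row, 7/3.

7/3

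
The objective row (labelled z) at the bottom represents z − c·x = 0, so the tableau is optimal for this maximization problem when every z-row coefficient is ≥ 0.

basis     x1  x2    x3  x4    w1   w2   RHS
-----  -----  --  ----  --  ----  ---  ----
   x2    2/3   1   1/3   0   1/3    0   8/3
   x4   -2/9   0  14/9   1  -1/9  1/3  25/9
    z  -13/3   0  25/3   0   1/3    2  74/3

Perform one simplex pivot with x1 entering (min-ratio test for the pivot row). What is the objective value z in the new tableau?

Ratio test on column x1 — row 1: (8/3)/(2/3) = 4; row 2: entry -2/9 ≤ 0. Minimum is 4 at row 1 (x2 leaves); pivot element 2/3.
Pivot on row 1; the z-row RHS becomes 74/3 − (-13/3)·4 = 42.

42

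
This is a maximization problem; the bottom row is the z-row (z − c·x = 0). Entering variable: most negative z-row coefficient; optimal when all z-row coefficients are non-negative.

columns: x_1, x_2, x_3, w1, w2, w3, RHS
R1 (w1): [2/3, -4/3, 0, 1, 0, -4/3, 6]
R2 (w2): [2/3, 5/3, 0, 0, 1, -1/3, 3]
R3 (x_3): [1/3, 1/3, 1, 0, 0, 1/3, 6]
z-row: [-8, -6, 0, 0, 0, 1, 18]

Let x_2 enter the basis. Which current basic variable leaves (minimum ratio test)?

Column x_2 entries and ratios — w1: -4/3 ≤ 0, skip; w2: 3/(5/3) = 9/5; x_3: 6/(1/3) = 18.
Smallest ratio is 9/5 in the row of w2, so w2 leaves.

w2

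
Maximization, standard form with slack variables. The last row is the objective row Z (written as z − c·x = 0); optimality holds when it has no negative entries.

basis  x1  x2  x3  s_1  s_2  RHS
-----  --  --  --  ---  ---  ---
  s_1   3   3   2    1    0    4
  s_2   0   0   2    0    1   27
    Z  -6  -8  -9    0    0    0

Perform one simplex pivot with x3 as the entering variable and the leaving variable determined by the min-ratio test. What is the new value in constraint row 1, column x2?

Ratio test on column x3 — row 1: 4/2 = 2; row 2: 27/2 = 27/2. Minimum is 2 at row 1 (s_1 leaves); pivot element 2.
Divide row 1 by 2; eliminate column x3 from the other rows.
In the new row 1, the x2 entry is the old entry divided by the pivot: 3/2 = 3/2.

3/2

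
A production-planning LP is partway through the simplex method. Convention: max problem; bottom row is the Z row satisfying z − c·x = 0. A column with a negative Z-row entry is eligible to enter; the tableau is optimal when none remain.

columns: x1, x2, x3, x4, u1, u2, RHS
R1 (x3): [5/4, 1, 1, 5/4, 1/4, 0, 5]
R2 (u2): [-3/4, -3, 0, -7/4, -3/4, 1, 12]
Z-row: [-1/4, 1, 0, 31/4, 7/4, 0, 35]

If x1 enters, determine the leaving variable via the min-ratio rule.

Column x1 entries and ratios — x3: 5/(5/4) = 4; u2: -3/4 ≤ 0, skip.
Smallest ratio is 4 in the row of x3, so x3 leaves.

x3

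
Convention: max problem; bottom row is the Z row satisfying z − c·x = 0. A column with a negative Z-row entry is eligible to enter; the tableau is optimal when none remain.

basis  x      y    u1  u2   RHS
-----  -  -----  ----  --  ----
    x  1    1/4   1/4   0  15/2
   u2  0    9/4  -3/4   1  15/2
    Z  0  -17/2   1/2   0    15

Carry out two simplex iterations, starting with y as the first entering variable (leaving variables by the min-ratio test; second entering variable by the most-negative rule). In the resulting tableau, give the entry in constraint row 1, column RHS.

Ratio test on column y — row 1: (15/2)/(1/4) = 30; row 2: (15/2)/(9/4) = 10/3. Minimum is 10/3 at row 2 (u2 leaves); pivot element 9/4.
Divide row 2 by 9/4; eliminate column y from the other rows.
Second iteration: most negative Z-row entry is -7/3 in column u1, so u1 enters.
Ratio test on column u1 — row 1: (20/3)/(1/3) = 20; row 2: entry -1/3 ≤ 0. Minimum is 20 at row 1 (x leaves); pivot element 1/3.
Divide row 1 by 1/3; eliminate column u1 from the other rows.
After both pivots, the entry at constraint row 1, column RHS is 20.

20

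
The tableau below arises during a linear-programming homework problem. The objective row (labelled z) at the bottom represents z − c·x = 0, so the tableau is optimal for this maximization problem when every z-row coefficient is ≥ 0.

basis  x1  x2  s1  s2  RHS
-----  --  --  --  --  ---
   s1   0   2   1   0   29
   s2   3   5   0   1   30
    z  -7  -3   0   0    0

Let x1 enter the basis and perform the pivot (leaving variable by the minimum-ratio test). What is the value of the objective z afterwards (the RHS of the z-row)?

70

Ratio test on column x1 — row 1: entry 0 ≤ 0; row 2: 30/3 = 10. Minimum is 10 at row 2 (s2 leaves); pivot element 3.
Pivot on row 2; the z-row RHS becomes 0 − (-7)·10 = 70.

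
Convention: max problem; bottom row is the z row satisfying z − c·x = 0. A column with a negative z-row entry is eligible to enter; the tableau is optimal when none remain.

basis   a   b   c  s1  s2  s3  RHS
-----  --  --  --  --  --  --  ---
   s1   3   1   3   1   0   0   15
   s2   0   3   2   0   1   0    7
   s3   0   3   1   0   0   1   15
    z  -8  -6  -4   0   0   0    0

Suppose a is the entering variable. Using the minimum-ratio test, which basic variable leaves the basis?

Column a entries and ratios — s1: 15/3 = 5; s2: 0 ≤ 0, skip; s3: 0 ≤ 0, skip.
Smallest ratio is 5 in the row of s1, so s1 leaves.

s1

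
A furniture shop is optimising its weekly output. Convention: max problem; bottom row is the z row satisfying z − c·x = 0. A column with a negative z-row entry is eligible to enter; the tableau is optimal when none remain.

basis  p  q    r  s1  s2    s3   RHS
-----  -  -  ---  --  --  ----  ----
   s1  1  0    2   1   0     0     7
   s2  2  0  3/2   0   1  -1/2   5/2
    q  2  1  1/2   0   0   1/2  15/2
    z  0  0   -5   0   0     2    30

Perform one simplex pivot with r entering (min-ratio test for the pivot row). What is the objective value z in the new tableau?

115/3

Ratio test on column r — row 1: 7/2 = 7/2; row 2: (5/2)/(3/2) = 5/3; row 3: (15/2)/(1/2) = 15. Minimum is 5/3 at row 2 (s2 leaves); pivot element 3/2.
Pivot on row 2; the z-row RHS becomes 30 − (-5)·(5/3) = 115/3.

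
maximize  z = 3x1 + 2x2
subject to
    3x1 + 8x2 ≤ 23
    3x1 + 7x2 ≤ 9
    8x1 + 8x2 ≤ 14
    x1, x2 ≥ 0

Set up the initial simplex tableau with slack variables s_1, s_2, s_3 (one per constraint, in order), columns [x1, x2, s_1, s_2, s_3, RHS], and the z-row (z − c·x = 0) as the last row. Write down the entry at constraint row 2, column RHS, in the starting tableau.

The RHS of constraint 2 is b_2 = 9.

9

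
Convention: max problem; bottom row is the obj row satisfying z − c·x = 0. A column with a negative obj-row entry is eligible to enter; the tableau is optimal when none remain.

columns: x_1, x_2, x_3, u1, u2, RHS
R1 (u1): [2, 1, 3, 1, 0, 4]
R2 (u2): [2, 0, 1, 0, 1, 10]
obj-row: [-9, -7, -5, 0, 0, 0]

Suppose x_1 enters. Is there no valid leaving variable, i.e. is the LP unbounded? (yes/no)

no

Column x_1 has positive entries in row(s) 1, 2, so the ratio test bounds it — not unbounded.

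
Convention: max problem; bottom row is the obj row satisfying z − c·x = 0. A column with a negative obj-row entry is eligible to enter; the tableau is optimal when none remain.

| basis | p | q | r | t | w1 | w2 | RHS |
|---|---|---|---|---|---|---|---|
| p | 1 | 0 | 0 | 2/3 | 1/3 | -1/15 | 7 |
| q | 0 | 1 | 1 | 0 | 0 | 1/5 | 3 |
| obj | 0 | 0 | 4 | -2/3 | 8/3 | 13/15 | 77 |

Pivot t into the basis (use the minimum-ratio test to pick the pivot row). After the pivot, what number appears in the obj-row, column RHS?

84

Ratio test on column t — row 1: 7/(2/3) = 21/2; row 2: entry 0 ≤ 0. Minimum is 21/2 at row 1 (p leaves); pivot element 2/3.
Divide row 1 by 2/3; eliminate column t from the other rows.
obj-row update in column RHS: 77 − (-2/3)·(21/2) = 84.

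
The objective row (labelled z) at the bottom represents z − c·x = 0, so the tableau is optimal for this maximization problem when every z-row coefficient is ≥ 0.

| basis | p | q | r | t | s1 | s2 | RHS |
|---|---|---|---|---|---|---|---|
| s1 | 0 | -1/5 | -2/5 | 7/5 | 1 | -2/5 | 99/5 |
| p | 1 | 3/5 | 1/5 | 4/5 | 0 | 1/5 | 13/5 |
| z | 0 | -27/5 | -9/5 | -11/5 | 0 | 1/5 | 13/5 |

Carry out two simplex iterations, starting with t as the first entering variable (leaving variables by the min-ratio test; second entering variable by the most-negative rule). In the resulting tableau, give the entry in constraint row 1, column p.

1/3

Ratio test on column t — row 1: (99/5)/(7/5) = 99/7; row 2: (13/5)/(4/5) = 13/4. Minimum is 13/4 at row 2 (p leaves); pivot element 4/5.
Divide row 2 by 4/5; eliminate column t from the other rows.
Second iteration: most negative z-row entry is -15/4 in column q, so q enters.
Ratio test on column q — row 1: entry -5/4 ≤ 0; row 2: (13/4)/(3/4) = 13/3. Minimum is 13/3 at row 2 (t leaves); pivot element 3/4.
Divide row 2 by 3/4; eliminate column q from the other rows.
After both pivots, the entry at constraint row 1, column p is 1/3.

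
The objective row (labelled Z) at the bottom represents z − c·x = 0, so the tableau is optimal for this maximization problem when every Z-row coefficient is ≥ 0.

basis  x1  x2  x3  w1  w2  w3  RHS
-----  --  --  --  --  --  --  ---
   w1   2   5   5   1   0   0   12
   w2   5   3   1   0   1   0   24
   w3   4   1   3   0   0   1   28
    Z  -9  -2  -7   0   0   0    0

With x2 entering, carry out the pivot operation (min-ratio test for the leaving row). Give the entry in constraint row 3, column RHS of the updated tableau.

Ratio test on column x2 — row 1: 12/5 = 12/5; row 2: 24/3 = 8; row 3: 28/1 = 28. Minimum is 12/5 at row 1 (w1 leaves); pivot element 5.
Divide row 1 by 5; eliminate column x2 from the other rows.
Row 3 update in column RHS: 28 − 1·(12/5) = 128/5.

128/5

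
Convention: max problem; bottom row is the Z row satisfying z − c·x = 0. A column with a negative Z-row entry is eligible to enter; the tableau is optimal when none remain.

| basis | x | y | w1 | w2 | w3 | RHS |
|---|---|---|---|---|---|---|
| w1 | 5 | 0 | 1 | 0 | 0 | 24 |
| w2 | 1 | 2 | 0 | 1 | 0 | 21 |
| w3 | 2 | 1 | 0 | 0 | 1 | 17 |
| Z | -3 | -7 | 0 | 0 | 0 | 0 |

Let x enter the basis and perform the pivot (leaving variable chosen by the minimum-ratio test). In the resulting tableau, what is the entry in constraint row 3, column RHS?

Ratio test on column x — row 1: 24/5 = 24/5; row 2: 21/1 = 21; row 3: 17/2 = 17/2. Minimum is 24/5 at row 1 (w1 leaves); pivot element 5.
Divide row 1 by 5; eliminate column x from the other rows.
Row 3 update in column RHS: 17 − 2·(24/5) = 37/5.

37/5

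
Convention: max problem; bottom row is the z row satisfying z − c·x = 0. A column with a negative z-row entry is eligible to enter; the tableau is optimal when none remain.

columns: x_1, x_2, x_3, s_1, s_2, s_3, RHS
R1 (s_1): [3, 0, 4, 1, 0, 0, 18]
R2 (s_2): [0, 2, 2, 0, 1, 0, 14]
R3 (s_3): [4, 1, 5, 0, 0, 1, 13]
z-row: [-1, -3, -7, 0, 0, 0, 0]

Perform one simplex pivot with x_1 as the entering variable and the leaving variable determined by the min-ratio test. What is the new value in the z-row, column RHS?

Ratio test on column x_1 — row 1: 18/3 = 6; row 2: entry 0 ≤ 0; row 3: 13/4 = 13/4. Minimum is 13/4 at row 3 (s_3 leaves); pivot element 4.
Divide row 3 by 4; eliminate column x_1 from the other rows.
z-row update in column RHS: 0 − (-1)·(13/4) = 13/4.

13/4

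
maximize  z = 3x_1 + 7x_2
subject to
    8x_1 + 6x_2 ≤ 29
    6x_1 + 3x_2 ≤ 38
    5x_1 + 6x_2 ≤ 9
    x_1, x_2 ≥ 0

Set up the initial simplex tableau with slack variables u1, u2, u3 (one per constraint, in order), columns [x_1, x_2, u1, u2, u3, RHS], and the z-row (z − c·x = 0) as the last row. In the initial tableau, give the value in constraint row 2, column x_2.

3

Constraint 2 has coefficient 3 on x_2.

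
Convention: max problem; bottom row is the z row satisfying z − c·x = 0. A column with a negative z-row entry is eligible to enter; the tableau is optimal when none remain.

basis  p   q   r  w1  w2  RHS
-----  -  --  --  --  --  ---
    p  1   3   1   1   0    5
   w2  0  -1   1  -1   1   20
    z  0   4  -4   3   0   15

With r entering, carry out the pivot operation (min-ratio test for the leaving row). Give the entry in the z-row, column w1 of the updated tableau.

7

Ratio test on column r — row 1: 5/1 = 5; row 2: 20/1 = 20. Minimum is 5 at row 1 (p leaves); pivot element 1.
Divide row 1 by 1; eliminate column r from the other rows.
z-row update in column w1: 3 − (-4)·1 = 7.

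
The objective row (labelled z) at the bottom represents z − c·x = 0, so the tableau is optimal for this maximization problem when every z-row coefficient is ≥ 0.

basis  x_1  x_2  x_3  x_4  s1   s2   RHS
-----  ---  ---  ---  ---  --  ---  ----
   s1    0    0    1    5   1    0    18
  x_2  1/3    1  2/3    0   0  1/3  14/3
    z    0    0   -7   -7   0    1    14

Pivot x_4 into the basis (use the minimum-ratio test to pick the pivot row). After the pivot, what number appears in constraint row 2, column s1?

0

Ratio test on column x_4 — row 1: 18/5 = 18/5; row 2: entry 0 ≤ 0. Minimum is 18/5 at row 1 (s1 leaves); pivot element 5.
Divide row 1 by 5; eliminate column x_4 from the other rows.
Row 2 update in column s1: 0 − 0·(1/5) = 0.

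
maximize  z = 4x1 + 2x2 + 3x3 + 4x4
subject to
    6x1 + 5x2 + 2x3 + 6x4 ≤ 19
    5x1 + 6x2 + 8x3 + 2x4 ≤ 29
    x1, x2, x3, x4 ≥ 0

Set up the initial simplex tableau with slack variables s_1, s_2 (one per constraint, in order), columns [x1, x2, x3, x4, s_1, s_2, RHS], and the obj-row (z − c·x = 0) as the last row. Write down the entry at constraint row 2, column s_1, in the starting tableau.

Slack s_1 belongs to constraint 1; its column is the unit vector e_1, so the entry in row 2 is 0.

0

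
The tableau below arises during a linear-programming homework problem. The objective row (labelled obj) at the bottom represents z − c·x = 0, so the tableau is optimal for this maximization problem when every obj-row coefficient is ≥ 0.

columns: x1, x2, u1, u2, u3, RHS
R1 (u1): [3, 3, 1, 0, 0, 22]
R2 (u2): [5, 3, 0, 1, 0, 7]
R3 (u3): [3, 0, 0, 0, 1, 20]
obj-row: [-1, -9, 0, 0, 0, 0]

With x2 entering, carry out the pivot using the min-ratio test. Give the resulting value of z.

Ratio test on column x2 — row 1: 22/3 = 22/3; row 2: 7/3 = 7/3; row 3: entry 0 ≤ 0. Minimum is 7/3 at row 2 (u2 leaves); pivot element 3.
Pivot on row 2; the obj-row RHS becomes 0 − (-9)·(7/3) = 21.

21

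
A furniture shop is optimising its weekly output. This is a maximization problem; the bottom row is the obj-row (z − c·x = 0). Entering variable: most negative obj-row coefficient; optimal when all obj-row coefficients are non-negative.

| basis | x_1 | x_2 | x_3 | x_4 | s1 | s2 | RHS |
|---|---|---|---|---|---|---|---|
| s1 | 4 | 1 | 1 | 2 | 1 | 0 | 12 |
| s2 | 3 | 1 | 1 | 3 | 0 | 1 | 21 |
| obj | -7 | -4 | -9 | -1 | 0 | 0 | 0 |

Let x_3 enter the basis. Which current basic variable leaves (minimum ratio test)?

Column x_3 entries and ratios — s1: 12/1 = 12; s2: 21/1 = 21.
Smallest ratio is 12 in the row of s1, so s1 leaves.

s1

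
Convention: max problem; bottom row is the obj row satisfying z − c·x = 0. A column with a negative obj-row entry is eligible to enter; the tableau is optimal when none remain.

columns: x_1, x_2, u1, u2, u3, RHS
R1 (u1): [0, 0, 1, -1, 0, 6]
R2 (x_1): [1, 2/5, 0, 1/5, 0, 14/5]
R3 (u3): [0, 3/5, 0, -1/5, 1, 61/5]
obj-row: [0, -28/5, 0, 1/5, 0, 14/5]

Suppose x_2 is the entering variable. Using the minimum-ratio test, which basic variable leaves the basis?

Column x_2 entries and ratios — u1: 0 ≤ 0, skip; x_1: (14/5)/(2/5) = 7; u3: (61/5)/(3/5) = 61/3.
Smallest ratio is 7 in the row of x_1, so x_1 leaves.

x_1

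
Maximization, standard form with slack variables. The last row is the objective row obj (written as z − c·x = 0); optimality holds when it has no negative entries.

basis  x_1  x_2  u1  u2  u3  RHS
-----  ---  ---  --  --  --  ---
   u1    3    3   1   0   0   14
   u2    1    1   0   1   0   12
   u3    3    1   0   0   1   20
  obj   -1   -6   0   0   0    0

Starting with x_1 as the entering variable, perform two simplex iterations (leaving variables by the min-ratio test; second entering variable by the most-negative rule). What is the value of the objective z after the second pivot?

Ratio test on column x_1 — row 1: 14/3 = 14/3; row 2: 12/1 = 12; row 3: 20/3 = 20/3. Minimum is 14/3 at row 1 (u1 leaves); pivot element 3.
Pivot on row 1; the obj-row RHS becomes 0 − (-1)·(14/3) = 14/3.
Next entering variable (most negative obj-row entry -5): x_2.
Ratio test on column x_2 — row 1: (14/3)/1 = 14/3; row 2: entry 0 ≤ 0; row 3: entry -2 ≤ 0. Minimum is 14/3 at row 1 (x_1 leaves); pivot element 1.
After the second pivot the obj-row RHS is 14/3 − (-5)·(14/3) = 28.

28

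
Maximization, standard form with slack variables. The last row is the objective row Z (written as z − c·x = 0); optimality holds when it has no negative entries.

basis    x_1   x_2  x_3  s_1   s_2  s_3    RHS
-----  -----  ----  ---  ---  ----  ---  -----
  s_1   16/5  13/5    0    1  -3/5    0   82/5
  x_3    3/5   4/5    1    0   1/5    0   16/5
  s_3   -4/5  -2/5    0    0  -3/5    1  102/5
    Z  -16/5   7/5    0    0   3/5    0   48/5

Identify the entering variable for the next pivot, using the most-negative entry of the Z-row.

x_1

Negative Z-row entries: x_1: -16/5.
The most negative is -16/5 in column x_1, so x_1 enters.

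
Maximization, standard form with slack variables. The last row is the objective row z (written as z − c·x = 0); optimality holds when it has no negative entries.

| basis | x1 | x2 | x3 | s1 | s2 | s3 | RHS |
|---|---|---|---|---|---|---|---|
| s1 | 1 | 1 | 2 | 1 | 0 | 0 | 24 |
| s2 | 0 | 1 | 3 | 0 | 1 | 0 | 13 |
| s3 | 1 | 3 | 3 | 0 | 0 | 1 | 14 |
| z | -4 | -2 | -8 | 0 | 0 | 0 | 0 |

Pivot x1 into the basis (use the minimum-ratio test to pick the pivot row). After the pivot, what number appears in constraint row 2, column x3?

Ratio test on column x1 — row 1: 24/1 = 24; row 2: entry 0 ≤ 0; row 3: 14/1 = 14. Minimum is 14 at row 3 (s3 leaves); pivot element 1.
Divide row 3 by 1; eliminate column x1 from the other rows.
Row 2 update in column x3: 3 − 0·3 = 3.

3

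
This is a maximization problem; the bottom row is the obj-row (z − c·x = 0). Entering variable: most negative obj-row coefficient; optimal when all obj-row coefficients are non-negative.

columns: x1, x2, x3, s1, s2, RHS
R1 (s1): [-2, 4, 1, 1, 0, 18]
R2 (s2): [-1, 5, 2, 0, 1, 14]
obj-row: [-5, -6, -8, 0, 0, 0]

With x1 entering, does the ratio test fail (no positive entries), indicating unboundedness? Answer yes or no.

Every constraint-row entry in column x1 is ≤ 0, so increasing x1 is unbounded.

yes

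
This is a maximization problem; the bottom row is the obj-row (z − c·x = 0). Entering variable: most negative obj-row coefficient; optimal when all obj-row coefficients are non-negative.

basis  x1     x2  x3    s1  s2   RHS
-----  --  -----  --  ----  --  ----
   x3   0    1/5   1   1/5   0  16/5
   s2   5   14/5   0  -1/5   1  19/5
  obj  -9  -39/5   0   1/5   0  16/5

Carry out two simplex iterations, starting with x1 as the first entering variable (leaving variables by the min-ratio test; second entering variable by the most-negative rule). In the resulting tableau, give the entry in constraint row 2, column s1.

-1/14

Ratio test on column x1 — row 1: entry 0 ≤ 0; row 2: (19/5)/5 = 19/25. Minimum is 19/25 at row 2 (s2 leaves); pivot element 5.
Divide row 2 by 5; eliminate column x1 from the other rows.
Second iteration: most negative obj-row entry is -69/25 in column x2, so x2 enters.
Ratio test on column x2 — row 1: (16/5)/(1/5) = 16; row 2: (19/25)/(14/25) = 19/14. Minimum is 19/14 at row 2 (x1 leaves); pivot element 14/25.
Divide row 2 by 14/25; eliminate column x2 from the other rows.
After both pivots, the entry at constraint row 2, column s1 is -1/14.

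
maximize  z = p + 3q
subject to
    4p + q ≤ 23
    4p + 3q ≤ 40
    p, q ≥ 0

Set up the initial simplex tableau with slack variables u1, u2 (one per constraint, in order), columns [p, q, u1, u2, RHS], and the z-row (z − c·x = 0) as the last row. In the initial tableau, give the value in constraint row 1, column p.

4

Constraint 1 has coefficient 4 on p.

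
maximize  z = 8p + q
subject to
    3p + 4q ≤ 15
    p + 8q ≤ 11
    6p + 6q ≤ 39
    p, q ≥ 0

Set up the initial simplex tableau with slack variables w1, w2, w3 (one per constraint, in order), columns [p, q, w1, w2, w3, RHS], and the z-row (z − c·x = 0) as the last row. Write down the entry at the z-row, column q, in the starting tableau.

-1

The z-row carries the negated objective coefficients: the q entry is -1.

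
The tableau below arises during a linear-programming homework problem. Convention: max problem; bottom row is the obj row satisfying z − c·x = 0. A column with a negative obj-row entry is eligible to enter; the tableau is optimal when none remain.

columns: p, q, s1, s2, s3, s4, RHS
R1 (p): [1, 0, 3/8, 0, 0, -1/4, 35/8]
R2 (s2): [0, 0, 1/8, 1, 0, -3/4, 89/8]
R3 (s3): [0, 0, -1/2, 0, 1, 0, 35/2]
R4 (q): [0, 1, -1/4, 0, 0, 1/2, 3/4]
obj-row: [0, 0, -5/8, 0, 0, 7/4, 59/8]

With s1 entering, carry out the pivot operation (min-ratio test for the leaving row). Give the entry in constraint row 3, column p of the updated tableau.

4/3

Ratio test on column s1 — row 1: (35/8)/(3/8) = 35/3; row 2: (89/8)/(1/8) = 89; row 3: entry -1/2 ≤ 0; row 4: entry -1/4 ≤ 0. Minimum is 35/3 at row 1 (p leaves); pivot element 3/8.
Divide row 1 by 3/8; eliminate column s1 from the other rows.
Row 3 update in column p: 0 − (-1/2)·(8/3) = 4/3.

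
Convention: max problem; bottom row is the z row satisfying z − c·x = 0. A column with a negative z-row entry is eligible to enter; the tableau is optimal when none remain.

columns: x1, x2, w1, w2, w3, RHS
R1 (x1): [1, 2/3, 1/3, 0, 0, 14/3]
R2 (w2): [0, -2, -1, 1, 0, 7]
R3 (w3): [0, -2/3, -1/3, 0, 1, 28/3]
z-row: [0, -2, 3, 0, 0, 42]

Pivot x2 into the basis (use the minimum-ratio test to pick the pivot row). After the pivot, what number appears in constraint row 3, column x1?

1

Ratio test on column x2 — row 1: (14/3)/(2/3) = 7; row 2: entry -2 ≤ 0; row 3: entry -2/3 ≤ 0. Minimum is 7 at row 1 (x1 leaves); pivot element 2/3.
Divide row 1 by 2/3; eliminate column x2 from the other rows.
Row 3 update in column x1: 0 − (-2/3)·(3/2) = 1.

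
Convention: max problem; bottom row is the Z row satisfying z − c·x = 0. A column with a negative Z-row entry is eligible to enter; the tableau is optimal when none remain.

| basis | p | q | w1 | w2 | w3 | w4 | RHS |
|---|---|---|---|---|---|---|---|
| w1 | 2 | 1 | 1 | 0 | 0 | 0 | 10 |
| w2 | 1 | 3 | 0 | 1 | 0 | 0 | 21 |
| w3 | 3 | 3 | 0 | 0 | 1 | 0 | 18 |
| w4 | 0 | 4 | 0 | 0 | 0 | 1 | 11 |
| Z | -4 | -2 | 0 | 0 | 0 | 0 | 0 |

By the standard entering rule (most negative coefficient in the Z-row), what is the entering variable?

Negative Z-row entries: p: -4, q: -2.
The most negative is -4 in column p, so p enters.

p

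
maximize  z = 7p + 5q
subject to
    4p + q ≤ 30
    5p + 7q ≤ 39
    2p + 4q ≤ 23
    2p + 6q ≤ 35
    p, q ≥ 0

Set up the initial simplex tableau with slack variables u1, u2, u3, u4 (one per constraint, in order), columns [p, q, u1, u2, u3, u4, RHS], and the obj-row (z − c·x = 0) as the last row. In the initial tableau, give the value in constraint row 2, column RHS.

The RHS of constraint 2 is b_2 = 39.

39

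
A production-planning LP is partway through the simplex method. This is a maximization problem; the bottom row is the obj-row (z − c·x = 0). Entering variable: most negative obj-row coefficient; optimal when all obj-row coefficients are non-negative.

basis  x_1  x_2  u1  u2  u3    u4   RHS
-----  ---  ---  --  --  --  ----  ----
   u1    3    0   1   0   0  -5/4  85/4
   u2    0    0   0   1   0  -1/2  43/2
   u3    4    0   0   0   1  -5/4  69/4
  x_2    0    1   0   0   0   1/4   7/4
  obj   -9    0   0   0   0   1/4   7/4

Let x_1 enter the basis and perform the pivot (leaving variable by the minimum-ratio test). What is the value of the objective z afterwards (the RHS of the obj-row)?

Ratio test on column x_1 — row 1: (85/4)/3 = 85/12; row 2: entry 0 ≤ 0; row 3: (69/4)/4 = 69/16; row 4: entry 0 ≤ 0. Minimum is 69/16 at row 3 (u3 leaves); pivot element 4.
Pivot on row 3; the obj-row RHS becomes 7/4 − (-9)·(69/16) = 649/16.

649/16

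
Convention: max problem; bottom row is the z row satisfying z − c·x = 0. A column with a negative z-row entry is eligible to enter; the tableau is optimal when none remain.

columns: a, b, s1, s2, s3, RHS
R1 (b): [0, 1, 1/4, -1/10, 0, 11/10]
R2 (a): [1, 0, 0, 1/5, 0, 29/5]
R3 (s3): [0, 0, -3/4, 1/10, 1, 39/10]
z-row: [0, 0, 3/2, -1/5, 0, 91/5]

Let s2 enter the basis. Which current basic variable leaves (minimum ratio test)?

a

Column s2 entries and ratios — b: -1/10 ≤ 0, skip; a: (29/5)/(1/5) = 29; s3: (39/10)/(1/10) = 39.
Smallest ratio is 29 in the row of a, so a leaves.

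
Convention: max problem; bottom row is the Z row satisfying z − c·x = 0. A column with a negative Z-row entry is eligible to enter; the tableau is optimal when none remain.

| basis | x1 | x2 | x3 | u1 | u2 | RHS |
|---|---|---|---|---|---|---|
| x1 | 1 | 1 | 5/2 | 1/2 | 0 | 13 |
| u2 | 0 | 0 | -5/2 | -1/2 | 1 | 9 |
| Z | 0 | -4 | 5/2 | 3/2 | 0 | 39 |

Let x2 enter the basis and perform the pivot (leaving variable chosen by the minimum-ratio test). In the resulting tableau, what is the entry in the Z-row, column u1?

Ratio test on column x2 — row 1: 13/1 = 13; row 2: entry 0 ≤ 0. Minimum is 13 at row 1 (x1 leaves); pivot element 1.
Divide row 1 by 1; eliminate column x2 from the other rows.
Z-row update in column u1: 3/2 − (-4)·(1/2) = 7/2.

7/2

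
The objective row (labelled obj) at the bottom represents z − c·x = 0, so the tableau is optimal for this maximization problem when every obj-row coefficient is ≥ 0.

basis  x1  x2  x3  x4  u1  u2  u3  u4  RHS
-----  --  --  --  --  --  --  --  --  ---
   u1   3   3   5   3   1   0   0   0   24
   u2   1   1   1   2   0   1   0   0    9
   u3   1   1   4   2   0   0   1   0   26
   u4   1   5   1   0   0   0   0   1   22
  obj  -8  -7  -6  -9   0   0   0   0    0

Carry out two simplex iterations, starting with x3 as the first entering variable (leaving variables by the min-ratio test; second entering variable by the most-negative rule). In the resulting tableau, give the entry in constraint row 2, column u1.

-1/7

Ratio test on column x3 — row 1: 24/5 = 24/5; row 2: 9/1 = 9; row 3: 26/4 = 13/2; row 4: 22/1 = 22. Minimum is 24/5 at row 1 (u1 leaves); pivot element 5.
Divide row 1 by 5; eliminate column x3 from the other rows.
Second iteration: most negative obj-row entry is -27/5 in column x4, so x4 enters.
Ratio test on column x4 — row 1: (24/5)/(3/5) = 8; row 2: (21/5)/(7/5) = 3; row 3: entry -2/5 ≤ 0; row 4: entry -3/5 ≤ 0. Minimum is 3 at row 2 (u2 leaves); pivot element 7/5.
Divide row 2 by 7/5; eliminate column x4 from the other rows.
After both pivots, the entry at constraint row 2, column u1 is -1/7.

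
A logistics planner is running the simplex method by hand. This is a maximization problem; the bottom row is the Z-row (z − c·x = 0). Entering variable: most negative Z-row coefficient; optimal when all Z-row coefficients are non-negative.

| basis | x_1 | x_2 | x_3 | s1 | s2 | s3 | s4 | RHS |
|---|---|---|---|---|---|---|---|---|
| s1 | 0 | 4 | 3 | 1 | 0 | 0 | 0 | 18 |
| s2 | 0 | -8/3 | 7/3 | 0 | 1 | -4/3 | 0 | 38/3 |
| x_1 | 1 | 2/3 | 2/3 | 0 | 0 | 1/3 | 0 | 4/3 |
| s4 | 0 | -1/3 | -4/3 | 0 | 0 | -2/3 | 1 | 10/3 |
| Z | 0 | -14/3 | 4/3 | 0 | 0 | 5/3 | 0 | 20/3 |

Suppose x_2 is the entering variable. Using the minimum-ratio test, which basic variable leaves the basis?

Column x_2 entries and ratios — s1: 18/4 = 9/2; s2: -8/3 ≤ 0, skip; x_1: (4/3)/(2/3) = 2; s4: -1/3 ≤ 0, skip.
Smallest ratio is 2 in the row of x_1, so x_1 leaves.

x_1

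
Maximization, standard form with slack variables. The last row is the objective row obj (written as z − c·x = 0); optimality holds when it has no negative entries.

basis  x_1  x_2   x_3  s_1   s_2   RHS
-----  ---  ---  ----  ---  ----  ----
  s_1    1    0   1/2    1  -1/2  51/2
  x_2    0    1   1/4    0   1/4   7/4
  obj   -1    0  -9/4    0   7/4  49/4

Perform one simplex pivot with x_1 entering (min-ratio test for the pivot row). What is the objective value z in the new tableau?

151/4

Ratio test on column x_1 — row 1: (51/2)/1 = 51/2; row 2: entry 0 ≤ 0. Minimum is 51/2 at row 1 (s_1 leaves); pivot element 1.
Pivot on row 1; the obj-row RHS becomes 49/4 − (-1)·(51/2) = 151/4.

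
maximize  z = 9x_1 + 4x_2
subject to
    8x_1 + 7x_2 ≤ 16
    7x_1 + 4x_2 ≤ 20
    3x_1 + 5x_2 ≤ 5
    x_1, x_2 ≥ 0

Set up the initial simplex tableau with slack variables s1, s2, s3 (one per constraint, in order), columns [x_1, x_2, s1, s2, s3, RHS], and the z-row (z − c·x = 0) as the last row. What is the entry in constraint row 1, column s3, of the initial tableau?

Slack s3 belongs to constraint 3; its column is the unit vector e_3, so the entry in row 1 is 0.

0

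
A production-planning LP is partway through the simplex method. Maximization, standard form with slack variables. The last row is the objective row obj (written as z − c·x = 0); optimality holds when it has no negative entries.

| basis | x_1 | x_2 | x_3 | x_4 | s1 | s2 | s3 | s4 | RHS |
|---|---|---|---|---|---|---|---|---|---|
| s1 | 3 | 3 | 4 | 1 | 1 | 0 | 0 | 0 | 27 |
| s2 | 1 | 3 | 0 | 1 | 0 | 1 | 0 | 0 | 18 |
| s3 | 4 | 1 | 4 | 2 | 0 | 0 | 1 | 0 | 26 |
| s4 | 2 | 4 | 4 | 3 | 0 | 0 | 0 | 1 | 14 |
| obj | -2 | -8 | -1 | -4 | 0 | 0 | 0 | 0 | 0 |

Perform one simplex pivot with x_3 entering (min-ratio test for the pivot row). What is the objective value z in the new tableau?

7/2

Ratio test on column x_3 — row 1: 27/4 = 27/4; row 2: entry 0 ≤ 0; row 3: 26/4 = 13/2; row 4: 14/4 = 7/2. Minimum is 7/2 at row 4 (s4 leaves); pivot element 4.
Pivot on row 4; the obj-row RHS becomes 0 − (-1)·(7/2) = 7/2.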